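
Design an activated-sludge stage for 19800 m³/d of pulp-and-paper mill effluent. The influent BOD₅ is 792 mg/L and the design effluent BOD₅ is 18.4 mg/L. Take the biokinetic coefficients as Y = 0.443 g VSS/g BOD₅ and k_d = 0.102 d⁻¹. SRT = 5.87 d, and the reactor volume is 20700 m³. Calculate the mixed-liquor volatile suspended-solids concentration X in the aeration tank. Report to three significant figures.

From V·X·(1 + k_d·θ_c) = Y·Q·(S₀ − S)·θ_c: X = 0.443 × 19800 × (792 − 18.4) × 5.87 / [20700 × (1 + 0.102 × 5.87)] = 1204 mg/L.

X ≈ 1200 mg/L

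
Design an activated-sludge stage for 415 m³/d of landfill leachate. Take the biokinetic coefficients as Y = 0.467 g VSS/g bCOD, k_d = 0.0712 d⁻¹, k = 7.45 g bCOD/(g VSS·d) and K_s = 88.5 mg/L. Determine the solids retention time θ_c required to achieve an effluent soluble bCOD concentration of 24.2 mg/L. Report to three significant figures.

θ_c ≈ 1.48 d

Specific growth rate at S = 24.2 mg/L: μ = YkS/(K_s+S) = 0.467·7.45·24.2/(88.5+24.2) = 0.7471 d⁻¹.
1/θ_c = 0.7471 − 0.0712 = 0.6759 d⁻¹, so θ_c = 1.480 d.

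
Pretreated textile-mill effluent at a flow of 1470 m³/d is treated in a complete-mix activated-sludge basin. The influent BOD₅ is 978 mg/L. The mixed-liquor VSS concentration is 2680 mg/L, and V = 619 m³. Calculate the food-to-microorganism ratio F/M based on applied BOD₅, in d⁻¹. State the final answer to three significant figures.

F/M = Q·S₀ / (V·X) = 1470 × 978 / (619.0 × 2680) = 0.8666 g BOD₅·(g VSS·d)⁻¹.

F/M ≈ 0.867 d⁻¹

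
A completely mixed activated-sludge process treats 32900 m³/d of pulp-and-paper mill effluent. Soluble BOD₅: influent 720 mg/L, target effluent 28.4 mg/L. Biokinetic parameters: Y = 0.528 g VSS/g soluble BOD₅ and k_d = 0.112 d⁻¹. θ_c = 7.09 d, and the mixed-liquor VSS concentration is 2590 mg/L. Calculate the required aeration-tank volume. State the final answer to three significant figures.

Rearranging the biomass balance for a CMAS with decay, V = Y·Q·ΔS·θ_c / [X·(1+k_d θ_c)] = 0.528 × 32900 × (720 − 28.4) × 7.09 / [2590 × (1 + 0.112 × 7.09)] = 8.52×10^7 / 4647 = 18331 m³.

V ≈ 18300 m³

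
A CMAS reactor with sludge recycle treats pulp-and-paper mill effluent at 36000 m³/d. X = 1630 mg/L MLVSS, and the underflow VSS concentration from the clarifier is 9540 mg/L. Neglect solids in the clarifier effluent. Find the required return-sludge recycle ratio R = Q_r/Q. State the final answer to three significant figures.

R ≈ 0.206

Mass balance around the secondary clarifier (neglecting effluent solids): R = X / (X_r − X) = 1630 / (9540 − 1630) = 0.2061.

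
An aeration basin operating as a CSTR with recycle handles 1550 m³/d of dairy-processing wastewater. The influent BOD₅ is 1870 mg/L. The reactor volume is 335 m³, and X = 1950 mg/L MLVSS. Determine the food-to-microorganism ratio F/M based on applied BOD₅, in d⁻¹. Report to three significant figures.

Food-to-microorganism ratio F/M = Q S₀ / (V X) = 1550 × 1870 / (335.0 × 1950) = 4.437 d⁻¹.

F/M ≈ 4.44 d⁻¹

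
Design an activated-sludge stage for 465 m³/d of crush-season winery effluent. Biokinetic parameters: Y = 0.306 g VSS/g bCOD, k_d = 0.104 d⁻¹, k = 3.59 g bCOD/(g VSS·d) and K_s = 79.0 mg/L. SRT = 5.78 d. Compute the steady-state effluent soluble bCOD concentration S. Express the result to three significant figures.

From the Monod/SRT balance for a CMAS, S = K_s·(1+k_d θ_c)/[θ_c·(Y k − k_d) − 1] = 79.0 × (1 + 0.104 × 5.78) / [5.78 × (0.306 × 3.59 − 0.104) − 1] = 126.5 / 4.748 = 26.64 mg/L.

S ≈ 26.6 mg/L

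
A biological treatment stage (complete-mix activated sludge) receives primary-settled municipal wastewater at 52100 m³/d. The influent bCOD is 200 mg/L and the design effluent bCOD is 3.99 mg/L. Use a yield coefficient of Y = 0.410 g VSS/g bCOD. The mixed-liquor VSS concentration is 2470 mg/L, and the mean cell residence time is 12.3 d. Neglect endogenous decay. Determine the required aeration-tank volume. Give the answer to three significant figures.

V ≈ 20900 m³

With k_d = 0 the design equation reduces to V = Y Q (S₀−S) θ_c / X = 0.410 × 52100 × (200 − 3.99) × 12.3 / 2470 = 20850 m³.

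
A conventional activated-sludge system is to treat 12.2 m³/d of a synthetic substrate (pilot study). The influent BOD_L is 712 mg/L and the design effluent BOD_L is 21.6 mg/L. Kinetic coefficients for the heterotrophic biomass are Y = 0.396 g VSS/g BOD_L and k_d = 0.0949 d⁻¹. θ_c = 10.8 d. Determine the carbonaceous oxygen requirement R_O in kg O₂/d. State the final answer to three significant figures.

R_O ≈ 6.08 kg O₂/d

The observed yield is Y_obs = Y/(1 + k_d·θ_c) = 0.396 / (1 + 0.0949 × 10.8) = 0.396 / 2.025 = 0.1956 g VSS per g BOD_L removed.
Q·(S₀ − S) = 12.2 × (712 − 21.6) × 10⁻³ = 8.423 kg/d removed.
Net sludge production P_X = 0.1956 × 8.423 = 1.647 kg VSS/d.
R_O = Q·ΔS − 1.42 P_X = 8.423 − 2.339 = 6.084 kg O₂/d.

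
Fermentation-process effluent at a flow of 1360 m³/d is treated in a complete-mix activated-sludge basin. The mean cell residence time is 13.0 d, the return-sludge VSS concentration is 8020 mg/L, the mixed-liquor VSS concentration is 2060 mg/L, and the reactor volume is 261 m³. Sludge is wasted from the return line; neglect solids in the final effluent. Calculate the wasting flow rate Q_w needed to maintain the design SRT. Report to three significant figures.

Wasting from the return line (neglecting effluent solids): Q_w = V·X / (θ_c·X_r) = 261.0 × 2060 / (13.0 × 8020) = 5.157 m³/d.

Q_w ≈ 5.16 m³/d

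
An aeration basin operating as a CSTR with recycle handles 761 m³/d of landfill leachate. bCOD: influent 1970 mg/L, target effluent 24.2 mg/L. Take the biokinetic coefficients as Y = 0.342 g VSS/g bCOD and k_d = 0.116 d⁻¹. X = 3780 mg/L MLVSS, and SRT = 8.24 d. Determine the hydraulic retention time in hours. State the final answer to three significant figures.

Rearranging the biomass balance for a CMAS with decay, V = Y·Q·ΔS·θ_c / [X·(1+k_d θ_c)] = 0.342 × 761 × (1970 − 24.2) × 8.24 / [3780 × (1 + 0.116 × 8.24)] = 4.17×10^6 / 7393 = 564.4 m³.
τ = V/Q = 564.4/761 = 0.7417 d, or 17.80 h.

τ ≈ 17.8 h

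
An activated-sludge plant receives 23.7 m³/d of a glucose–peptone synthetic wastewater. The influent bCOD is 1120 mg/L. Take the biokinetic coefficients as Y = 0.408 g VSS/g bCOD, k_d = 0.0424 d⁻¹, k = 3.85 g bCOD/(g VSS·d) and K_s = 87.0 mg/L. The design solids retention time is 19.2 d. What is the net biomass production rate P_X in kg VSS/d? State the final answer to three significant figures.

For a completely mixed reactor with recycle the Lawrence–McCarty relation gives S = K_s·(1 + k_d·θ_c) / [θ_c·(Y·k − k_d) − 1] = 87.0 × (1 + 0.0424 × 19.2) / [19.2 × (0.408 × 3.85 − 0.0424) − 1] = 157.8 / 28.35 = 5.568 mg/L.
The observed yield is Y_obs = Y/(1 + k_d·θ_c) = 0.408 / (1 + 0.0424 × 19.2) = 0.408 / 1.814 = 0.2249 g VSS per g bCOD removed.
ΔS = 1120 − 5.57 = 1114 mg/L, so the substrate removal rate is 23.7 × 1114/1000 = 26.41 kg bCOD/d.
Net biomass production P_X = Y_obs × Q·(S₀ − S) = 0.2249 × 26.41 = 5.940 kg VSS/d.

P_X ≈ 5.94 kg VSS/d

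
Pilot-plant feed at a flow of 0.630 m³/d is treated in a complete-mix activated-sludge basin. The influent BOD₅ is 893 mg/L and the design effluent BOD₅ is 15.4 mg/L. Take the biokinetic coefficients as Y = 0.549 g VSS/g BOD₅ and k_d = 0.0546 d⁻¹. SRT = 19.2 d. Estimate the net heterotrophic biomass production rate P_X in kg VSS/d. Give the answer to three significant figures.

Correct the yield for decay: Y_obs = Y/(1 + k_d θ_c) = 0.549 / (1 + 0.0546 × 19.2) = 0.549 / 2.048 = 0.2680.
Q·(S₀ − S) = 0.630 × (893 − 15.4) × 10⁻³ = 0.5529 kg/d removed.
Net biomass production P_X = Y_obs × Q·(S₀ − S) = 0.2680 × 0.5529 = 0.1482 kg VSS/d.

P_X ≈ 0.148 kg VSS/d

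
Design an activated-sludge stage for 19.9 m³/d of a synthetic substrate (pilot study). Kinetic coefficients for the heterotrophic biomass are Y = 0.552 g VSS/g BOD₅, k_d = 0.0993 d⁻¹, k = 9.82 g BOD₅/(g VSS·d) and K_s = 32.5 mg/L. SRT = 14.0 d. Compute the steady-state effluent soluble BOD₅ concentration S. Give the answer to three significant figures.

For a completely mixed reactor with recycle the Lawrence–McCarty relation gives S = K_s·(1 + k_d·θ_c) / [θ_c·(Y·k − k_d) − 1] = 32.5 × (1 + 0.0993 × 14.0) / [14.0 × (0.552 × 9.82 − 0.0993) − 1] = 77.68 / 73.50 = 1.057 mg/L.

S ≈ 1.06 mg/L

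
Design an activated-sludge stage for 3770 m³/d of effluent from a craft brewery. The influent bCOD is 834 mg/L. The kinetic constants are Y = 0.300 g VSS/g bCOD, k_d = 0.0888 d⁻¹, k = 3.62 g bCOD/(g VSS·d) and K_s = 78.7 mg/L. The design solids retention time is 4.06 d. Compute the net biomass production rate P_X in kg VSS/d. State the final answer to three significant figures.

Effluent substrate depends only on kinetics and SRT: S = K_s(1 + k_d θ_c) / [θ_c(Yk − k_d) − 1] = 78.7 × (1 + 0.0888 × 4.06) / [4.06 × (0.300 × 3.62 − 0.0888) − 1] = 107.1 / 3.049 = 35.12 mg/L.
Observed yield with endogenous decay: Y_obs = Y / (1 + k_d·θ_c) = 0.300 / (1 + 0.0888 × 4.06) = 0.300 / 1.361 = 0.2205 g VSS/g bCOD.
Mass of bCOD removed per day: Q(S₀ − S) = 3770 × 798.9 g/m³ = 3012 kg/d.
Net biomass production P_X = Y_obs × Q·(S₀ − S) = 0.2205 × 3012 = 664.1 kg VSS/d.

P_X ≈ 664 kg VSS/d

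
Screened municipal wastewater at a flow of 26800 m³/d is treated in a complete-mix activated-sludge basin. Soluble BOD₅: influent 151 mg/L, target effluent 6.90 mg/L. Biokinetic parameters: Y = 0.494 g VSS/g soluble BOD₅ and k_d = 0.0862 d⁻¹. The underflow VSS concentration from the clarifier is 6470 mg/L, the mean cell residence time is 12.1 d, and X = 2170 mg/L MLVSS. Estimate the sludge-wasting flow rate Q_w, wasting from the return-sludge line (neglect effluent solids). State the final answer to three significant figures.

Steady-state biomass mass balance: V·X·(1 + k_d·θ_c) = Y·Q·(S₀ − S)·θ_c, so V = 0.494 × 26800 × (151 − 6.90) × 12.1 / [2170 × (1 + 0.0862 × 12.1)] = 2.31×10^7 / 4433 = 5207 m³.
Wasting from the return line (neglecting effluent solids): Q_w = V·X / (θ_c·X_r) = 5207 × 2170 / (12.1 × 6470) = 144.3 m³/d.

Q_w ≈ 144 m³/d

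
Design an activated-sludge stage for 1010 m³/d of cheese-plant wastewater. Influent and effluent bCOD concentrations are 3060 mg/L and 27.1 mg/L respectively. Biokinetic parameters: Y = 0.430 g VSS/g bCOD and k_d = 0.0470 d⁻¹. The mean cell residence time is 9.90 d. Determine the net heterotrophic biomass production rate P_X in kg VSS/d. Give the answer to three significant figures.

The observed yield is Y_obs = Y/(1 + k_d·θ_c) = 0.430 / (1 + 0.0470 × 9.90) = 0.430 / 1.465 = 0.2935 g VSS per g bCOD removed.
Q·(S₀ − S) = 1010 × (3060 − 27.1) × 10⁻³ = 3063 kg/d removed.
Net biomass production P_X = Y_obs × Q·(S₀ − S) = 0.2935 × 3063 = 898.9 kg VSS/d.

P_X ≈ 899 kg VSS/d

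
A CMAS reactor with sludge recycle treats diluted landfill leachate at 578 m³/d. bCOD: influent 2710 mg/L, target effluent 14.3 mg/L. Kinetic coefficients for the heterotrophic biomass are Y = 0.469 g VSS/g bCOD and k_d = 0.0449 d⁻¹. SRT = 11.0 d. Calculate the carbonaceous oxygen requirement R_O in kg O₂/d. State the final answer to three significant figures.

The observed yield is Y_obs = Y/(1 + k_d·θ_c) = 0.469 / (1 + 0.0449 × 11.0) = 0.469 / 1.494 = 0.3139 g VSS per g bCOD removed.
ΔS = 2710 − 14.3 = 2696 mg/L, so the substrate removal rate is 578 × 2696/1000 = 1558 kg bCOD/d.
Biomass synthesised: P_X = Y_obs × 1558 = 489.2 kg VSS/d.
Carbonaceous O₂ demand = substrate oxidised − cell-mass equivalent = 1558 − 1.42 × 489.2 = 863.5 kg O₂/d.

R_O ≈ 864 kg O₂/d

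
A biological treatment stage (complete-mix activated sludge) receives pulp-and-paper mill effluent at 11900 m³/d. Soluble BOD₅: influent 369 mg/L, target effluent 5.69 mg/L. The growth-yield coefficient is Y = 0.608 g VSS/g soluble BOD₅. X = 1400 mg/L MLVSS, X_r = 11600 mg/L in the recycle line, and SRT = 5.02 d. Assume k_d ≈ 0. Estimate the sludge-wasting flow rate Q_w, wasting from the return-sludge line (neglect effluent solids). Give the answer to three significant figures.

With k_d = 0 the design equation reduces to V = Y Q (S₀−S) θ_c / X = 0.608 × 11900 × (369 − 5.69) × 5.02 / 1400 = 9425 m³.
Q_w = (V·X)/(θ_c X_r) = 9425 × 1400 / (5.02 × 11600) = 226.6 m³/d.

Q_w ≈ 227 m³/d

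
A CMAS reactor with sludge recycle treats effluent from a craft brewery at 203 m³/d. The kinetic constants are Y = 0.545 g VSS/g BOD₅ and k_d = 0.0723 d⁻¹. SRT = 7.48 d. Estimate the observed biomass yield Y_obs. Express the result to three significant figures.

Y_obs ≈ 0.354 g VSS/g BOD₅

Correct the yield for decay: Y_obs = Y/(1 + k_d θ_c) = 0.545 / (1 + 0.0723 × 7.48) = 0.545 / 1.541 = 0.3537.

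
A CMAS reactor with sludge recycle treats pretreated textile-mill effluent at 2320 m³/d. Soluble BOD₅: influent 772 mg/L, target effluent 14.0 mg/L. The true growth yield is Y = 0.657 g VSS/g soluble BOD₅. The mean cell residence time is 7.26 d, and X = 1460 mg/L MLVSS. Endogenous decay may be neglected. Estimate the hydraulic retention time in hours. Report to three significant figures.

With k_d = 0 the design equation reduces to V = Y Q (S₀−S) θ_c / X = 0.657 × 2320 × (772 − 14.0) × 7.26 / 1460 = 5745 m³.
τ = V/Q = 5745/2320 = 2.476 d, or 59.43 h.

τ ≈ 59.4 h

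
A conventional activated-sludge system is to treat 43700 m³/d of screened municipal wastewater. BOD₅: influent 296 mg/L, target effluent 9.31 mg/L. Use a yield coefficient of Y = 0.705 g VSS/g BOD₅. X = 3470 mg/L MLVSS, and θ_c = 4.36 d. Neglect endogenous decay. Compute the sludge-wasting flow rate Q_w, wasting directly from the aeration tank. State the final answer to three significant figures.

Q_w ≈ 2550 m³/d

Biomass mass balance (decay neglected): V·X = Y·Q·(S₀ − S)·θ_c, so V = 0.705 × 43700 × (296 − 9.31) × 4.36 / 3470 = 11098 m³.
Wasting from the aeration tank: Q_w = V / θ_c = 11098 / 4.36 = 2545 m³/d.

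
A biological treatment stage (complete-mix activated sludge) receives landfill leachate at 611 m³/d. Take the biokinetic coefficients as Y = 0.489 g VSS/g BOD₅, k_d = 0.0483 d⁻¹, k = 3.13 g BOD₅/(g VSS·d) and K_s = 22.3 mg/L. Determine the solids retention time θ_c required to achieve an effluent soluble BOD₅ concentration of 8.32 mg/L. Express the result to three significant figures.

Specific growth rate at S = 8.32 mg/L: μ = YkS/(K_s+S) = 0.489·3.13·8.32/(22.3+8.32) = 0.4159 d⁻¹.
Then 1/θ_c = μ − k_d = 0.4159 − 0.0483 = 0.3676 d⁻¹, giving θ_c = 2.720 d.

θ_c ≈ 2.72 d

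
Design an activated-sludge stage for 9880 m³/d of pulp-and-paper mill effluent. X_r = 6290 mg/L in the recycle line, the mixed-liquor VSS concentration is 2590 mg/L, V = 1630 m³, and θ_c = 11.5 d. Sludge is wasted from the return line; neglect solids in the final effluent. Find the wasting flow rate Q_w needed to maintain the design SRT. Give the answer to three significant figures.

Wasting from the return line (neglecting effluent solids): Q_w = V·X / (θ_c·X_r) = 1630 × 2590 / (11.5 × 6290) = 58.36 m³/d.

Q_w ≈ 58.4 m³/d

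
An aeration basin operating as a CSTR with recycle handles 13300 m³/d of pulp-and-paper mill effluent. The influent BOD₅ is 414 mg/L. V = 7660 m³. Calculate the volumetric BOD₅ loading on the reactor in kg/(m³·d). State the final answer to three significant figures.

L_v ≈ 0.719 kg BOD₅/(m³·d)

Volumetric loading L_v = Q·S₀ / V = 13300 × 414 g/m³ / 7660 m³ = 718.8 g/(m³·d) = 0.7188 kg BOD₅/(m³·d).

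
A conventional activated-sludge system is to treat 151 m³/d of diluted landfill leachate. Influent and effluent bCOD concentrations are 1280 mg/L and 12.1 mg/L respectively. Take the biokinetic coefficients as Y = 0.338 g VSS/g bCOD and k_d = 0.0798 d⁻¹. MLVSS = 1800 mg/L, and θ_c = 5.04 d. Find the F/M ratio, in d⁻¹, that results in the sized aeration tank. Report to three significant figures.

F/M ≈ 0.831 d⁻¹

Rearranging the biomass balance for a CMAS with decay, V = Y·Q·ΔS·θ_c / [X·(1+k_d θ_c)] = 0.338 × 151 × (1280 − 12.1) × 5.04 / [1800 × (1 + 0.0798 × 5.04)] = 3.26×10^5 / 2524 = 129.2 m³.
Food-to-microorganism ratio F/M = Q S₀ / (V X) = 151 × 1280 / (129.2 × 1800) = 0.8310 d⁻¹.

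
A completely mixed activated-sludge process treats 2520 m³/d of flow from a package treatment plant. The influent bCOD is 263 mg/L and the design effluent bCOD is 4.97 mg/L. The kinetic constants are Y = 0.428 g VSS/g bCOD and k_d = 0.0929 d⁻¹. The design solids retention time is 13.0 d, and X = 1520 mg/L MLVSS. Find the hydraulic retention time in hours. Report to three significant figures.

τ ≈ 10.3 h

Rearranging the biomass balance for a CMAS with decay, V = Y·Q·ΔS·θ_c / [X·(1+k_d θ_c)] = 0.428 × 2520 × (263 − 4.97) × 13.0 / [1520 × (1 + 0.0929 × 13.0)] = 3.62×10^6 / 3356 = 1078 m³.
HRT = V/Q = 1078 m³ / 2520 m³·d⁻¹ = 0.4278 d × 24 = 10.27 h.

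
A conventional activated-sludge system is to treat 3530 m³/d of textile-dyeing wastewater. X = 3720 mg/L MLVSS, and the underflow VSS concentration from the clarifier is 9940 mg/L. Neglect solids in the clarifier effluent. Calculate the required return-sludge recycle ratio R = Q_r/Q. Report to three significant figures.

Solids balance on the clarifier gives (1+R)X = R·X_r, so R = X/(X_r − X) = 3720 / (9940 − 3720) = 0.5981.

R ≈ 0.598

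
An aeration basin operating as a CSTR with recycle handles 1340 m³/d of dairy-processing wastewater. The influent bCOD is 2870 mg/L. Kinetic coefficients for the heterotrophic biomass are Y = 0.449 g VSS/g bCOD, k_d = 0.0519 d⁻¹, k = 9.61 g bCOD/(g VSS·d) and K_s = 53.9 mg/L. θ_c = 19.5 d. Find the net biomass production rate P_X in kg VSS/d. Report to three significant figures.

P_X ≈ 858 kg VSS/d

For a completely mixed reactor with recycle the Lawrence–McCarty relation gives S = K_s·(1 + k_d·θ_c) / [θ_c·(Y·k − k_d) − 1] = 53.9 × (1 + 0.0519 × 19.5) / [19.5 × (0.449 × 9.61 − 0.0519) − 1] = 108.4 / 82.13 = 1.320 mg/L.
Correct the yield for decay: Y_obs = Y/(1 + k_d θ_c) = 0.449 / (1 + 0.0519 × 19.5) = 0.449 / 2.012 = 0.2232.
Q·(S₀ − S) = 1340 × (2870 − 1.32) × 10⁻³ = 3844 kg/d removed.
Net biomass production P_X = Y_obs × Q·(S₀ − S) = 0.2232 × 3844 = 857.8 kg VSS/d.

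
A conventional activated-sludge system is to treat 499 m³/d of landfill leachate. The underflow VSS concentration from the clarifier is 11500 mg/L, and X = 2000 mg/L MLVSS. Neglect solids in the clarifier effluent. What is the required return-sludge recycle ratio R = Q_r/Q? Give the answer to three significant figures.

R ≈ 0.211

Mass balance around the secondary clarifier (neglecting effluent solids): R = X / (X_r − X) = 2000 / (11500 − 2000) = 0.2105.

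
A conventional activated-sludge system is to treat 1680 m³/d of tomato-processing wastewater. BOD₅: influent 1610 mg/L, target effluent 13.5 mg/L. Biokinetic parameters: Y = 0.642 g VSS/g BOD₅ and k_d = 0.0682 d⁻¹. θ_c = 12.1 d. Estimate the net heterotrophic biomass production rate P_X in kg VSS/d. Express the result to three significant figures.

P_X ≈ 943 kg VSS/d

Observed yield with endogenous decay: Y_obs = Y / (1 + k_d·θ_c) = 0.642 / (1 + 0.0682 × 12.1) = 0.642 / 1.825 = 0.3517 g VSS/g BOD₅.
Mass of BOD₅ removed per day: Q(S₀ − S) = 1680 × 1596 g/m³ = 2682 kg/d.
Biomass produced: P_X = Y_obs·Q·ΔS = 0.3517 × 2682 ≈ 943.4 kg VSS/d.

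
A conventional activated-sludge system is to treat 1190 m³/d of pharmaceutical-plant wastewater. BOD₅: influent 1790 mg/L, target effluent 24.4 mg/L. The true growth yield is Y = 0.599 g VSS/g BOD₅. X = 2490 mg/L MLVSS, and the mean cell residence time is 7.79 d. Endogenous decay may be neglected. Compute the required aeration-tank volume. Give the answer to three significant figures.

Biomass mass balance (decay neglected): V·X = Y·Q·(S₀ − S)·θ_c, so V = 0.599 × 1190 × (1790 − 24.4) × 7.79 / 2490 = 3937 m³.

V ≈ 3940 m³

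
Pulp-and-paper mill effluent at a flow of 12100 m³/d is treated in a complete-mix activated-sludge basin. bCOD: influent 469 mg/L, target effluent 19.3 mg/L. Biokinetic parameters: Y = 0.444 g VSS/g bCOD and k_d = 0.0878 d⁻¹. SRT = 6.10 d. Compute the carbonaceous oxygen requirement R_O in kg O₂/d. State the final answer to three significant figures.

R_O ≈ 3210 kg O₂/d

Y_obs = Y / (1 + k_d θ_c) = 0.444 / (1 + 0.0878 × 6.10) = 0.444 / 1.536 = 0.2891.
Substrate removed = Q·(S₀ − S) = 12100 m³/d × (469 − 19.3) g/m³ = 5.44×10^6 g/d = 5441 kg/d.
P_X = Y_obs·Q·(S₀ − S) = 0.2891 × 5441 = 1573 kg VSS/d.
R_O = Q·ΔS − 1.42 P_X = 5441 − 2234 = 3207 kg O₂/d.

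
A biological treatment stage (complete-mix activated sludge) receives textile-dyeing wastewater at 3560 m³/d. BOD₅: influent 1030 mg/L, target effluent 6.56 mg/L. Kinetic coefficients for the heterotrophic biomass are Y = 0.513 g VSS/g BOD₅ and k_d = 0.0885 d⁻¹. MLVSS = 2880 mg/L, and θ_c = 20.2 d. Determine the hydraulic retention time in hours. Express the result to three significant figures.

Steady-state biomass mass balance: V·X·(1 + k_d·θ_c) = Y·Q·(S₀ − S)·θ_c, so V = 0.513 × 3560 × (1030 − 6.56) × 20.2 / [2880 × (1 + 0.0885 × 20.2)] = 3.78×10^7 / 8029 = 4703 m³.
HRT = V/Q = 4703 m³ / 3560 m³·d⁻¹ = 1.321 d × 24 = 31.70 h.

τ ≈ 31.7 h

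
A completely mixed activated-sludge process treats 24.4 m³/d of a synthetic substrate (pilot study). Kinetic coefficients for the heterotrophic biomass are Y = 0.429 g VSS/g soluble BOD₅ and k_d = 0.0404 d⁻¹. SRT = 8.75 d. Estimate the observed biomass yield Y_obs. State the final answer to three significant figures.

Y_obs ≈ 0.317 g VSS/g soluble BOD₅

The observed yield is Y_obs = Y/(1 + k_d·θ_c) = 0.429 / (1 + 0.0404 × 8.75) = 0.429 / 1.353 = 0.3170 g VSS per g soluble BOD₅ removed.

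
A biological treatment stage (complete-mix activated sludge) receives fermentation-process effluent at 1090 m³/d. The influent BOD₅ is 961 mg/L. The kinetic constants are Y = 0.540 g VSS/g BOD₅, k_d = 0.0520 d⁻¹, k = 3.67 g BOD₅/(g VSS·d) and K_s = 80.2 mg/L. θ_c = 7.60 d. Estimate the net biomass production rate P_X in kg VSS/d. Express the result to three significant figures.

Effluent substrate depends only on kinetics and SRT: S = K_s(1 + k_d θ_c) / [θ_c(Yk − k_d) − 1] = 80.2 × (1 + 0.0520 × 7.60) / [7.60 × (0.540 × 3.67 − 0.0520) − 1] = 111.9 / 13.67 = 8.188 mg/L.
Observed yield with endogenous decay: Y_obs = Y / (1 + k_d·θ_c) = 0.540 / (1 + 0.0520 × 7.60) = 0.540 / 1.395 = 0.3870 g VSS/g BOD₅.
ΔS = 961 − 8.19 = 952.8 mg/L, so the substrate removal rate is 1090 × 952.8/1000 = 1039 kg BOD₅/d.
Net biomass production P_X = Y_obs × Q·(S₀ − S) = 0.3870 × 1039 = 402.0 kg VSS/d.

P_X ≈ 402 kg VSS/d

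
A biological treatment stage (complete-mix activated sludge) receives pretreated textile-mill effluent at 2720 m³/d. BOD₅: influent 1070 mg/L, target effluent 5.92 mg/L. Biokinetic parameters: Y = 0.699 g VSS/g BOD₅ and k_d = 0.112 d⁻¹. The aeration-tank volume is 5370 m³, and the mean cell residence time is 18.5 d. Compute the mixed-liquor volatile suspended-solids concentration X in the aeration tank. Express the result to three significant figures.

X ≈ 2270 mg/L

X = Y·Q·ΔS·θ_c / [V·(1 + k_d θ_c)] = 0.699 × 2720 × (1070 − 5.92) × 18.5 / [5370 × (1 + 0.112 × 18.5)] = 2269 mg/L.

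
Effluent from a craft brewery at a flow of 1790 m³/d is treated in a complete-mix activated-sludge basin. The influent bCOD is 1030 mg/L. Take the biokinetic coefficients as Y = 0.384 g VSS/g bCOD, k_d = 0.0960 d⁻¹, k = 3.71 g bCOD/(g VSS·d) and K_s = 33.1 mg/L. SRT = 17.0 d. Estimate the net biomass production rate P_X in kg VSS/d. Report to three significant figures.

P_X ≈ 268 kg VSS/d

From the Monod/SRT balance for a CMAS, S = K_s·(1+k_d θ_c)/[θ_c·(Y k − k_d) − 1] = 33.1 × (1 + 0.0960 × 17.0) / [17.0 × (0.384 × 3.71 − 0.0960) − 1] = 87.12 / 21.59 = 4.036 mg/L.
Correct the yield for decay: Y_obs = Y/(1 + k_d θ_c) = 0.384 / (1 + 0.0960 × 17.0) = 0.384 / 2.632 = 0.1459.
Mass of bCOD removed per day: Q(S₀ − S) = 1790 × 1026 g/m³ = 1836 kg/d.
P_X = Y_obs · Q(S₀ − S) = 0.1459 × 1836 = 267.9 kg VSS/d.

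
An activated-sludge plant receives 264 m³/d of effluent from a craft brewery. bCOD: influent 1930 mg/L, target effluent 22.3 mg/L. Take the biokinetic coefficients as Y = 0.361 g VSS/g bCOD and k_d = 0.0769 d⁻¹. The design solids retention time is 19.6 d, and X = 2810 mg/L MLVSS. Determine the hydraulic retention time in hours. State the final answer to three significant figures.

τ ≈ 46.0 h

Rearranging the biomass balance for a CMAS with decay, V = Y·Q·ΔS·θ_c / [X·(1+k_d θ_c)] = 0.361 × 264 × (1930 − 22.3) × 19.6 / [2810 × (1 + 0.0769 × 19.6)] = 3.56×10^6 / 7045 = 505.8 m³.
Hydraulic retention time τ = V/Q = 505.8 / 264 = 1.916 d = 45.98 h.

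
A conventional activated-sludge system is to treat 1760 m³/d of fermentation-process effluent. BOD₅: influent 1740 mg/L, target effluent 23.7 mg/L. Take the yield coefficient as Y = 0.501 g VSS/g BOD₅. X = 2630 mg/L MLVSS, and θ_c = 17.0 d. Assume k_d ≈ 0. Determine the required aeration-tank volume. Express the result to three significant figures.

V ≈ 9780 m³

Biomass mass balance (decay neglected): V·X = Y·Q·(S₀ − S)·θ_c, so V = 0.501 × 1760 × (1740 − 23.7) × 17.0 / 2630 = 9782 m³.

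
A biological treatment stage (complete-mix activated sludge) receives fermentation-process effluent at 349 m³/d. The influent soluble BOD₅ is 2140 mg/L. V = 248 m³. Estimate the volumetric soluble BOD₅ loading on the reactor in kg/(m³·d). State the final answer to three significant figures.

L_v ≈ 3.01 kg soluble BOD₅/(m³·d)

L_v = Q S₀ / V = 349 × 2140 × 10⁻³ / 248.0 = 3.012 kg/(m³·d).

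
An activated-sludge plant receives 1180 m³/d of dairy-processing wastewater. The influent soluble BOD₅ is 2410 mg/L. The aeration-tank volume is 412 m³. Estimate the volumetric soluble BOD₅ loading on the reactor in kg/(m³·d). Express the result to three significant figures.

L_v ≈ 6.90 kg soluble BOD₅/(m³·d)

Applied soluble BOD₅ load per unit volume = Q·S₀/V = (1180 × 2410/1000)/412.0 = 6.902 kg soluble BOD₅·m⁻³·d⁻¹.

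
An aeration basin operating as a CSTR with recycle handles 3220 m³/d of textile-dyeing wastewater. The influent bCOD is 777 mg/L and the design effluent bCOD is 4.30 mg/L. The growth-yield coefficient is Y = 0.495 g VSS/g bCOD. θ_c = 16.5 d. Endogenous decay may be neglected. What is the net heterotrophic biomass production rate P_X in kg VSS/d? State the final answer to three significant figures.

P_X ≈ 1230 kg VSS/d

Since k_d ≈ 0, Y_obs = Y = 0.495 g VSS/g bCOD.
Mass of bCOD removed per day: Q(S₀ − S) = 3220 × 772.7 g/m³ = 2488 kg/d.
Net biomass production P_X = Y_obs × Q·(S₀ − S) = 0.4950 × 2488 = 1232 kg VSS/d.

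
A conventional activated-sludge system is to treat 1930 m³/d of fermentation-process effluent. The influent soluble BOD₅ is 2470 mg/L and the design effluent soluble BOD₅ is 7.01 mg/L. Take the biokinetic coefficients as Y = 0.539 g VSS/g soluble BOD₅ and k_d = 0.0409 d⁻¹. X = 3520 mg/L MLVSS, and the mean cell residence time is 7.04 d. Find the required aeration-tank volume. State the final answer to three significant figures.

V ≈ 3980 m³

From the SRT design equation V = Y Q (S₀−S) θ_c / [X (1 + k_d θ_c)] = 0.539 × 1930 × (2470 − 7.01) × 7.04 / [3520 × (1 + 0.0409 × 7.04)] = 1.8×10^7 / 4534 = 3979 m³.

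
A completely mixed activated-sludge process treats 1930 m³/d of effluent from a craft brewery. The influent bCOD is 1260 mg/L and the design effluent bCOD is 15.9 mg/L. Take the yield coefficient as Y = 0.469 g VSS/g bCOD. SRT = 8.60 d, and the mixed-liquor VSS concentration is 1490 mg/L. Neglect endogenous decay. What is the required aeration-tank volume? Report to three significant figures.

Biomass mass balance (decay neglected): V·X = Y·Q·(S₀ − S)·θ_c, so V = 0.469 × 1930 × (1260 − 15.9) × 8.60 / 1490 = 6500 m³.

V ≈ 6500 m³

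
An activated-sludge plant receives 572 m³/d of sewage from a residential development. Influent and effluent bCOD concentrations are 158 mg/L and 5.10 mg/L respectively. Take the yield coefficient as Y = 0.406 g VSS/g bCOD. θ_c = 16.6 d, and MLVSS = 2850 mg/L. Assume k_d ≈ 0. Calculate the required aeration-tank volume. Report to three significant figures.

V ≈ 207 m³

V·X = Y·Q·ΔS·θ_c gives V = 0.406 × 572 × (158 − 5.10) × 16.6 / 2850 = 206.8 m³.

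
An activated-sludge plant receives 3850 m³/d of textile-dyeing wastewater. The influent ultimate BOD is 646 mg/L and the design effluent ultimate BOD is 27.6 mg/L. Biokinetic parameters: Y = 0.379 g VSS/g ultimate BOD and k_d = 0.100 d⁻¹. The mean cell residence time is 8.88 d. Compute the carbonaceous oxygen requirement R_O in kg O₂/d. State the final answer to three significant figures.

Correct the yield for decay: Y_obs = Y/(1 + k_d θ_c) = 0.379 / (1 + 0.100 × 8.88) = 0.379 / 1.888 = 0.2007.
ΔS = 646 − 27.6 = 618.4 mg/L, so the substrate removal rate is 3850 × 618.4/1000 = 2381 kg ultimate BOD/d.
P_X = Y_obs·Q·(S₀ − S) = 0.2007 × 2381 = 477.9 kg VSS/d.
Carbonaceous O₂ demand = substrate oxidised − cell-mass equivalent = 2381 − 1.42 × 477.9 = 1702 kg O₂/d.

R_O ≈ 1700 kg O₂/d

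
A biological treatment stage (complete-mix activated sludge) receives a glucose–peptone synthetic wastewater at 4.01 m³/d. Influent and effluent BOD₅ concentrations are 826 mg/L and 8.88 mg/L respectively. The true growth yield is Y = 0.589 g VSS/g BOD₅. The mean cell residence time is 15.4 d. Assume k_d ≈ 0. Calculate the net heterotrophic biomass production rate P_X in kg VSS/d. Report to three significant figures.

With endogenous decay neglected, the observed yield equals the true yield: Y_obs = Y = 0.589 g VSS/g BOD₅.
Substrate removed = Q·(S₀ − S) = 4.01 m³/d × (826 − 8.88) g/m³ = 3.28×10^3 g/d = 3.277 kg/d.
P_X = Y_obs · Q(S₀ − S) = 0.5890 × 3.277 = 1.930 kg VSS/d.

P_X ≈ 1.93 kg VSS/d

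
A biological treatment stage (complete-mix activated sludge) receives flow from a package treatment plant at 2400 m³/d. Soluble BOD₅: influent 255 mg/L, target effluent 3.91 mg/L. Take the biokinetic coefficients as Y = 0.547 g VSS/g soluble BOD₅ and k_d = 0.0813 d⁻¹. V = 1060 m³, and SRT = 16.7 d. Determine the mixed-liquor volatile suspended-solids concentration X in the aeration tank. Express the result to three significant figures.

X = Y·Q·ΔS·θ_c / [V·(1 + k_d θ_c)] = 0.547 × 2400 × (255 − 3.91) × 16.7 / [1060 × (1 + 0.0813 × 16.7)] = 2203 mg/L.

X ≈ 2200 mg/L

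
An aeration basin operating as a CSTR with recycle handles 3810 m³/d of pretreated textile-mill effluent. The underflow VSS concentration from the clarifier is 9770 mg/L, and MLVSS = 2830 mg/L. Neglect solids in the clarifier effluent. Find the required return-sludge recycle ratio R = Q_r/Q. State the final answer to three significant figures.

R ≈ 0.408

Solids balance on the clarifier gives (1+R)X = R·X_r, so R = X/(X_r − X) = 2830 / (9770 − 2830) = 0.4078.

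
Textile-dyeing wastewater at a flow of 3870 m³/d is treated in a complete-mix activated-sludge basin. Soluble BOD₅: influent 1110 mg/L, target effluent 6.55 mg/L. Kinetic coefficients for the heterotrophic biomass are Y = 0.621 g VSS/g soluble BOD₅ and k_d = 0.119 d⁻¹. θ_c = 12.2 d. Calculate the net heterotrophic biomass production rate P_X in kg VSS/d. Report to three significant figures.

P_X ≈ 1080 kg VSS/d

Y_obs = Y / (1 + k_d θ_c) = 0.621 / (1 + 0.119 × 12.2) = 0.621 / 2.452 = 0.2533.
Q·(S₀ − S) = 3870 × (1110 − 6.55) × 10⁻³ = 4270 kg/d removed.
Net biomass production P_X = Y_obs × Q·(S₀ − S) = 0.2533 × 4270 = 1082 kg VSS/d.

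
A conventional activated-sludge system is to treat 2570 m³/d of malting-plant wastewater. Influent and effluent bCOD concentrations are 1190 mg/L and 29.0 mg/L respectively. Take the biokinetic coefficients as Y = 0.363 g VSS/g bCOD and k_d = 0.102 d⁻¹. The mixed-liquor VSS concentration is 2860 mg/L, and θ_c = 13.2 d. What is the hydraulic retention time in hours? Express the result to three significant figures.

Rearranging the biomass balance for a CMAS with decay, V = Y·Q·ΔS·θ_c / [X·(1+k_d θ_c)] = 0.363 × 2570 × (1190 − 29.0) × 13.2 / [2860 × (1 + 0.102 × 13.2)] = 1.43×10^7 / 6711 = 2130 m³.
Hydraulic retention time τ = V/Q = 2130 / 2570 = 0.8290 d = 19.90 h.

τ ≈ 19.9 h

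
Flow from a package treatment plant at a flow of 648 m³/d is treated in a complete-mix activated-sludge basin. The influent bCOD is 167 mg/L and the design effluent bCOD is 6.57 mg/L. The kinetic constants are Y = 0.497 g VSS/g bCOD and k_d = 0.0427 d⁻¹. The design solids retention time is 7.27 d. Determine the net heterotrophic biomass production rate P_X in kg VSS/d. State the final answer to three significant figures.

The observed yield is Y_obs = Y/(1 + k_d·θ_c) = 0.497 / (1 + 0.0427 × 7.27) = 0.497 / 1.310 = 0.3793 g VSS per g bCOD removed.
Mass of bCOD removed per day: Q(S₀ − S) = 648 × 160.4 g/m³ = 104.0 kg/d.
P_X = Y_obs · Q(S₀ − S) = 0.3793 × 104.0 = 39.43 kg VSS/d.

P_X ≈ 39.4 kg VSS/d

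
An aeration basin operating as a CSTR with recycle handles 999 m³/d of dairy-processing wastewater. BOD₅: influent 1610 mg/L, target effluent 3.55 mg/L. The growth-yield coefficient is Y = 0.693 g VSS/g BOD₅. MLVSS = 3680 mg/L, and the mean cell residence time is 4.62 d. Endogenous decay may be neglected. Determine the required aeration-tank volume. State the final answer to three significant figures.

V ≈ 1400 m³

With k_d = 0 the design equation reduces to V = Y Q (S₀−S) θ_c / X = 0.693 × 999 × (1610 − 3.55) × 4.62 / 3680 = 1396 m³.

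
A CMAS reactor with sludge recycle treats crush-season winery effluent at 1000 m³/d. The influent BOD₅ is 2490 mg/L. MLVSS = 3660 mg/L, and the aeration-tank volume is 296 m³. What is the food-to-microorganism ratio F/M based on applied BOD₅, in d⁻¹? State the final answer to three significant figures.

Food-to-microorganism ratio F/M = Q S₀ / (V X) = 1000 × 2490 / (296.0 × 3660) = 2.298 d⁻¹.

F/M ≈ 2.30 d⁻¹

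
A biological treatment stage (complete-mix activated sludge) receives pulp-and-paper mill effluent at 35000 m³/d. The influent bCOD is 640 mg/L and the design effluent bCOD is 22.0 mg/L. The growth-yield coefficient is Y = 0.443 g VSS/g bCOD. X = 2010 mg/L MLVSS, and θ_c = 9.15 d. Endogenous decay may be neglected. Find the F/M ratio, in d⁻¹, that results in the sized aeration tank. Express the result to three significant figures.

With k_d = 0 the design equation reduces to V = Y Q (S₀−S) θ_c / X = 0.443 × 35000 × (640 − 22.0) × 9.15 / 2010 = 43620 m³.
Food-to-microorganism ratio F/M = Q S₀ / (V X) = 35000 × 640 / (43620 × 2010) = 0.2555 d⁻¹.

F/M ≈ 0.255 d⁻¹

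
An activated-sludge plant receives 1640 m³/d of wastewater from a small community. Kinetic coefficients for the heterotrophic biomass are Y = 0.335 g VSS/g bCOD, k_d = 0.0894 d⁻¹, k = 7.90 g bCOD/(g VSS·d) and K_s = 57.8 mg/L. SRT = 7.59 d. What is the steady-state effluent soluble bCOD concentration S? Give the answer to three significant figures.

Effluent substrate depends only on kinetics and SRT: S = K_s(1 + k_d θ_c) / [θ_c(Yk − k_d) − 1] = 57.8 × (1 + 0.0894 × 7.59) / [7.59 × (0.335 × 7.90 − 0.0894) − 1] = 97.02 / 18.41 = 5.270 mg/L.

S ≈ 5.27 mg/L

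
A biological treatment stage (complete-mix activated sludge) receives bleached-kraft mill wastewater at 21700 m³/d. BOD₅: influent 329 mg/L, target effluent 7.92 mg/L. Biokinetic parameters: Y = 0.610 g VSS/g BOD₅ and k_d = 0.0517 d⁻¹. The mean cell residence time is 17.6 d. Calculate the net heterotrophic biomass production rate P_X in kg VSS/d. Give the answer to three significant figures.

P_X ≈ 2230 kg VSS/d

The observed yield is Y_obs = Y/(1 + k_d·θ_c) = 0.610 / (1 + 0.0517 × 17.6) = 0.610 / 1.910 = 0.3194 g VSS per g BOD₅ removed.
ΔS = 329 − 7.92 = 321.1 mg/L, so the substrate removal rate is 21700 × 321.1/1000 = 6967 kg BOD₅/d.
Biomass produced: P_X = Y_obs·Q·ΔS = 0.3194 × 6967 ≈ 2225 kg VSS/d.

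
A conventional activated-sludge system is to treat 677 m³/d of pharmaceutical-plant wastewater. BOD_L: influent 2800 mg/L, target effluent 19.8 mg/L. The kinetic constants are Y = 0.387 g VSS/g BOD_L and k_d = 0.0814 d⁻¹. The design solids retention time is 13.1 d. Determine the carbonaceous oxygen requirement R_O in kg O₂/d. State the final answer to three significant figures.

R_O ≈ 1380 kg O₂/d

The observed yield is Y_obs = Y/(1 + k_d·θ_c) = 0.387 / (1 + 0.0814 × 13.1) = 0.387 / 2.066 = 0.1873 g VSS per g BOD_L removed.
Substrate removed = Q·(S₀ − S) = 677 m³/d × (2800 − 19.8) g/m³ = 1.88×10^6 g/d = 1882 kg/d.
Net sludge production P_X = 0.1873 × 1882 = 352.5 kg VSS/d.
R_O = Q·ΔS − 1.42 P_X = 1882 − 500.6 = 1382 kg O₂/d.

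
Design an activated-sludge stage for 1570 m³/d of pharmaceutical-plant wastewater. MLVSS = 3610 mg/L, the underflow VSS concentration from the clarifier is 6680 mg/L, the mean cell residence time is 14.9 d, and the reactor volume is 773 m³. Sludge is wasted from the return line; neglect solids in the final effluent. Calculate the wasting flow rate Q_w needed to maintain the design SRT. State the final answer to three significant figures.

Q_w ≈ 28.0 m³/d

θ_c = V·X/(Q_w·X_r) when wasting from the recycle, so Q_w = V·X/(θ_c·X_r) = 773.0 × 3610 / (14.9 × 6680) = 28.04 m³/d.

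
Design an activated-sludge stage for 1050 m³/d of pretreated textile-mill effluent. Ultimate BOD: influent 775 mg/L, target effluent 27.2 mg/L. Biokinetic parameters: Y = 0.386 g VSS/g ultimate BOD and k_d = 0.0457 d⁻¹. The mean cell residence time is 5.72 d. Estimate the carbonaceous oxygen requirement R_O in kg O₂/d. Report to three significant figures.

Observed yield with endogenous decay: Y_obs = Y / (1 + k_d·θ_c) = 0.386 / (1 + 0.0457 × 5.72) = 0.386 / 1.261 = 0.3060 g VSS/g ultimate BOD.
Mass of ultimate BOD removed per day: Q(S₀ − S) = 1050 × 747.8 g/m³ = 785.2 kg/d.
P_X = Y_obs·Q·(S₀ − S) = 0.3060 × 785.2 = 240.3 kg VSS/d.
R_O = Q·(S₀ − S) − 1.42·P_X = 785.2 − 1.42 × 240.3 = 444.0 kg O₂/d.

R_O ≈ 444 kg O₂/d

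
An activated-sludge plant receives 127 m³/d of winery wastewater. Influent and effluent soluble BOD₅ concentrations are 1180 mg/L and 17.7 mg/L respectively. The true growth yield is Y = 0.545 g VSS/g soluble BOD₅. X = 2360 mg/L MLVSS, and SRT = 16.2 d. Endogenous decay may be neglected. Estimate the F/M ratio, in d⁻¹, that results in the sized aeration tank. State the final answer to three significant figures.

With k_d = 0 the design equation reduces to V = Y Q (S₀−S) θ_c / X = 0.545 × 127 × (1180 − 17.7) × 16.2 / 2360 = 552.2 m³.
Food-to-microorganism ratio F/M = Q S₀ / (V X) = 127 × 1180 / (552.2 × 2360) = 0.1150 d⁻¹.

F/M ≈ 0.115 d⁻¹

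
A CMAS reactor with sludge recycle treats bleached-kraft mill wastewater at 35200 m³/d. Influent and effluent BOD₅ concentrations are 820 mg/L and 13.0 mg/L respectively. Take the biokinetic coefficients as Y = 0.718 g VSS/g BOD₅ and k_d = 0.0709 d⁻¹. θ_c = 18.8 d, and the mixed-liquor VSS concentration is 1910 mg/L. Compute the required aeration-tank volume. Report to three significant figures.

V ≈ 86100 m³

Rearranging the biomass balance for a CMAS with decay, V = Y·Q·ΔS·θ_c / [X·(1+k_d θ_c)] = 0.718 × 35200 × (820 − 13.0) × 18.8 / [1910 × (1 + 0.0709 × 18.8)] = 3.83×10^8 / 4456 = 86053 m³.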